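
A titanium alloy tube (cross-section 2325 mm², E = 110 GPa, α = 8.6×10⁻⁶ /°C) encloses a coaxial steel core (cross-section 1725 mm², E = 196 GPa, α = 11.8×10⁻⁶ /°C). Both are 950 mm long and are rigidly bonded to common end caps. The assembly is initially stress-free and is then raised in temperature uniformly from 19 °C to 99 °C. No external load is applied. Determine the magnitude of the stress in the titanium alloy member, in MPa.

Equilibrium of a rigid end plate with no external load gives equal and opposite internal forces ±P in the two members. Since α_{steel} > α_{titanium alloy}, heating drives the steel into compression and the titanium alloy into tension.
Compatibility of the two members (thermal + elastic change equal): (α₁ − α₂)ΔT = P·[1/(A₁E₁) + 1/(A₂E₂)].
|α₁ − α₂|·ΔT = 3.2×10⁻⁶ × 80 = 0.000256.
1/(A₁E₁) + 1/(A₂E₂) = 1/(2325×110×10³) + 1/(1725×196×10³) = 6.868×10⁻⁹ N⁻¹.
So P = 0.000256 / 6.868×10⁻⁹ = 37.28 kN.
σ_{titanium alloy} = P/A₁ = 37280/2325 = 16.03 MPa, tensile.

σ ≈ 16 MPa (tensile)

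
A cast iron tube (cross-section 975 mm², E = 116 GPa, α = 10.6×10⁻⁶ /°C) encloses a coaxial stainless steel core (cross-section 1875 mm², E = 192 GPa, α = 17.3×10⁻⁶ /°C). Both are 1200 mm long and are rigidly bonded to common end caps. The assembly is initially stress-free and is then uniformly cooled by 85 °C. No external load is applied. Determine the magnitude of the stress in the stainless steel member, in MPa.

σ ≈ 26.1 MPa (tensile)

The stainless steel has the larger α, so on cooling it would change length more than the cast iron if both were free. The rigid plates force a common final length, so the stainless steel is put into tension and the cast iron into compression, with equal and opposite forces P (no external load).
Setting the final lengths equal and cancelling L: (α₁ − α₂)ΔT = P/(A₁E₁) + P/(A₂E₂).
|α₁ − α₂|·ΔT = 6.7×10⁻⁶ × 85 = 0.0005695.
1/(A₁E₁) + 1/(A₂E₂) = 1/(975×116×10³) + 1/(1875×192×10³) = 1.162×10⁻⁸ N⁻¹.
P = 0.0005695 / 1.162×10⁻⁸ = 49010 N = 49.01 kN.
σ_{stainless steel} = P/A₂ = 49010/1875 = 26.14 MPa, tensile.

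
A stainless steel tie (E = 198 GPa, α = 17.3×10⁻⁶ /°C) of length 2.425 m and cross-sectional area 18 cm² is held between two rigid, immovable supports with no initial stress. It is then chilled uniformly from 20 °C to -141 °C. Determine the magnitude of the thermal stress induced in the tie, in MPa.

The supports are rigid, so the total axial strain is zero. The restrained thermal strain is ε = αΔT = 17.3×10⁻⁶ × 161 = 2785.3×10⁻⁶.
σ = EαΔT = 198×10³ × 17.3×10⁻⁶ × 161 = 551.5 MPa (tensile; the tie is trying to contract).

σ ≈ 551 MPa (tensile)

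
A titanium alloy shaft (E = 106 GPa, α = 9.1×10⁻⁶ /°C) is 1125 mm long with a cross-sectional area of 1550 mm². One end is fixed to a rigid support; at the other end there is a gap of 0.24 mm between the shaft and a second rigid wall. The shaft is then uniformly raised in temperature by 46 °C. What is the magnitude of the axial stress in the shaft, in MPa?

Unrestrained expansion: δ_free = αΔT L = 9.1×10⁻⁶ × 46 × 1125 = 0.4709 mm.
This exceeds the 0.24 mm gap, so the wall pushes back. The portion of expansion that must be recovered elastically is δ_free − gap = 0.4709 − 0.24 = 0.2309 mm.
That suppressed elongation corresponds to σ = E·Δ/L = 106×10³ × 0.2309/1125 = 21.76 MPa.

σ ≈ 21.8 MPa (compressive)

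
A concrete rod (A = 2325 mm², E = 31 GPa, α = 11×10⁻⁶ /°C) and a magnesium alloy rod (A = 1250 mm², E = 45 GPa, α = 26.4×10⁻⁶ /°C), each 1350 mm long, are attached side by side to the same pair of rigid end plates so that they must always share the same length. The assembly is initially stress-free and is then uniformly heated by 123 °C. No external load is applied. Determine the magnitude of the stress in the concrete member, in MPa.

The magnesium alloy has the larger α, so on heating it would change length more than the concrete if both were free. The rigid plates force a common final length, so the magnesium alloy is put into compression and the concrete into tension, with equal and opposite forces P (no external load).
Setting the final lengths equal and cancelling L: (α₁ − α₂)ΔT = P/(A₁E₁) + P/(A₂E₂).
|α₁ − α₂|·ΔT = 15.4×10⁻⁶ × 123 = 0.001894.
1/(A₁E₁) + 1/(A₂E₂) = 1/(2325×31×10³) + 1/(1250×45×10³) = 3.165×10⁻⁸ N⁻¹.
P = 0.001894 / 3.165×10⁻⁸ = 59840 N = 59.84 kN.
σ_{concrete} = P/A₁ = 59840/2325 = 25.74 MPa, tensile.

σ ≈ 25.7 MPa (tensile)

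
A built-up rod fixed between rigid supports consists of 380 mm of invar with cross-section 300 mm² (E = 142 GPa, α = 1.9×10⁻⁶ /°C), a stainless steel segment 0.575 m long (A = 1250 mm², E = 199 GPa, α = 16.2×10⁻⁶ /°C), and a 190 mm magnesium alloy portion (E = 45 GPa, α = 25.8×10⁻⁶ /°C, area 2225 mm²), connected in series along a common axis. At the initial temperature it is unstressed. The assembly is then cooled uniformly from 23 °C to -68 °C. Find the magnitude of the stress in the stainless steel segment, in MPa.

With the walls removed the bar would change length by δ_free = Σ αᵢΔT Lᵢ = 1.9×10⁻⁶×91×380 + 16.2×10⁻⁶×91×575 + 25.8×10⁻⁶×91×190 = 1.359 mm.
The rigid supports impose zero overall length change; the single axial force P common to all segments must satisfy P Σ Lᵢ/(AᵢEᵢ) = δ_free.
Σ Lᵢ/(AᵢEᵢ) = 380/(300×142×10³) + 575/(1250×199×10³) + 190/(2225×45×10³) = 1.313×10⁻⁵ mm/N.
So P = 1.359 / 1.313×10⁻⁵ = 103.5 kN, tensile.
σ_{stainless steel} = P / A = 103500 / 1250 = 82.83 MPa.

σ ≈ 82.8 MPa (tensile)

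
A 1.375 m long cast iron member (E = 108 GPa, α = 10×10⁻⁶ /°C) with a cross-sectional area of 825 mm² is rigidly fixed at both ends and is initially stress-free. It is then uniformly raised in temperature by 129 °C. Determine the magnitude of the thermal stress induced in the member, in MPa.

σ ≈ 139 MPa (compressive)

The supports are rigid, so the total axial strain is zero. The restrained thermal strain is ε = αΔT = 10×10⁻⁶ × 129 = 1290×10⁻⁶.
The stress required to suppress this strain is σ = Eε = 108×10³ × 1290×10⁻⁶ = 139.3 MPa, compressive since the member is trying to expand.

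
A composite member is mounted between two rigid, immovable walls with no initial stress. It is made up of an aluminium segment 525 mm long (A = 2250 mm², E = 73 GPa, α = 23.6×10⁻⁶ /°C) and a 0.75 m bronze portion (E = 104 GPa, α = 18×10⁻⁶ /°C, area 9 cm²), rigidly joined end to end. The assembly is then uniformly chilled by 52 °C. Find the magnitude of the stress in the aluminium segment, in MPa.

σ ≈ 53.4 MPa (tensile)

With the walls removed the bar would change length by δ_free = Σ αᵢΔT Lᵢ = 23.6×10⁻⁶×52×525 + 18×10⁻⁶×52×750 = 1.346 mm.
Since the ends are fixed, an axial force P builds up, equal in every segment, with P · Σ Lᵢ/(AᵢEᵢ) = δ_free.
Σ Lᵢ/(AᵢEᵢ) = 525/(2250×73×10³) + 750/(900×104×10³) = 1.121×10⁻⁵ mm/N.
P = 1.346 / 1.121×10⁻⁵ = 120100 N = 120.1 kN, tensile.
σ_{aluminium} = P / A = 120100 / 2250 = 53.38 MPa.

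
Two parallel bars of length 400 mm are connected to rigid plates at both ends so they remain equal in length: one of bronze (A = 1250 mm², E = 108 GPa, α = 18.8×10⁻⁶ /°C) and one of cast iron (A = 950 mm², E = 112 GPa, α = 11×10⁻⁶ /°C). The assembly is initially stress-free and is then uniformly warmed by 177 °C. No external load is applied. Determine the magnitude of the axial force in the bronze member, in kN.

P ≈ 82.1 kN (compressive in the bronze)

Equilibrium of a rigid end plate with no external load gives equal and opposite internal forces ±P in the two members. Since α_{bronze} > α_{cast iron}, heating drives the bronze into compression and the cast iron into tension.
Setting the final lengths equal and cancelling L: (α₁ − α₂)ΔT = P/(A₁E₁) + P/(A₂E₂).
|α₁ − α₂|·ΔT = 7.8×10⁻⁶ × 177 = 0.001381.
1/(A₁E₁) + 1/(A₂E₂) = 1/(1250×108×10³) + 1/(950×112×10³) = 1.681×10⁻⁸ N⁻¹.
P = 0.001381 / 1.681×10⁻⁸ = 82150 N = 82.15 kN.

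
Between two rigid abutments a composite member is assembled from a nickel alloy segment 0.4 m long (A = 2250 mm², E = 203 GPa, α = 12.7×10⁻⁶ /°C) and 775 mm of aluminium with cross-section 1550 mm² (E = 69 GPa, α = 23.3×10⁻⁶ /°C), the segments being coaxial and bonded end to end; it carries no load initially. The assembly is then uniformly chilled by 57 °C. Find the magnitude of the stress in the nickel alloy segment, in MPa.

If the supports were absent, the total length change would be Σ αᵢΔT Lᵢ = 12.7×10⁻⁶×57×400 + 23.3×10⁻⁶×57×775 = 1.319 mm.
The walls prevent any net length change, so an axial force P (same in every segment) develops. Compatibility: P · Σ Lᵢ/(AᵢEᵢ) = δ_free.
Σ Lᵢ/(AᵢEᵢ) = 400/(2250×203×10³) + 775/(1550×69×10³) = 8.122×10⁻⁶ mm/N.
So P = 1.319 / 8.122×10⁻⁶ = 162.4 kN, tensile.
σ_{nickel alloy} = P / A = 162400 / 2250 = 72.17 MPa.

σ ≈ 72.2 MPa (tensile)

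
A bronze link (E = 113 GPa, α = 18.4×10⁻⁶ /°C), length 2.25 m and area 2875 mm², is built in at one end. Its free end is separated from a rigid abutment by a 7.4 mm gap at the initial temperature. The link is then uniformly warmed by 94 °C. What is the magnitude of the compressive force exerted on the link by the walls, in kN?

Unrestrained expansion: δ_free = αΔT L = 18.4×10⁻⁶ × 94 × 2250 = 3.892 mm.
This is smaller than the 7.4 mm clearance, so the link expands freely without reaching the stop — the stress is zero.

P ≈ 0 kN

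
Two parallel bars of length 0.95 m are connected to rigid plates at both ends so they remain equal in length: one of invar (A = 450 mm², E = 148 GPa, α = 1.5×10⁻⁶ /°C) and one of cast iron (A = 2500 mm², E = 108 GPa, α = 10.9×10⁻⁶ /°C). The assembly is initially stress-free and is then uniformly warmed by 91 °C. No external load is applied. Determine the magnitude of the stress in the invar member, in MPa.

σ ≈ 102 MPa (tensile)

Both members must finish at the same length. With the larger α, the cast iron tends to over-expand; the plates restrain it, putting the cast iron in compression and the invar in tension. With no external load the two internal forces are equal and opposite, magnitude P.
Equating the net (thermal + elastic) strains gives |α₁ − α₂|·ΔT = P·[1/(A₁E₁) + 1/(A₂E₂)].
|α₁ − α₂|·ΔT = 9.4×10⁻⁶ × 91 = 0.0008554.
1/(A₁E₁) + 1/(A₂E₂) = 1/(450×148×10³) + 1/(2500×108×10³) = 1.872×10⁻⁸ N⁻¹.
P = 0.0008554 / 1.872×10⁻⁸ = 45700 N = 45.7 kN.
σ_{invar} = P/A₁ = 45700/450 = 101.6 MPa, tensile.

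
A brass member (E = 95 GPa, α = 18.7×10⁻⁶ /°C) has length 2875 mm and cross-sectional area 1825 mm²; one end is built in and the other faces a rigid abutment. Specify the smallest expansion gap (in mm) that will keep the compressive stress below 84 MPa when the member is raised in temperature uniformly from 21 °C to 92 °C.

g ≈ 1.28 mm

Free expansion if unrestrained: δ_free = αΔT L = 18.7×10⁻⁶ × 71 × 2875 = 3.817 mm.
At the allowable stress the elastic shortening the wall may impose is σL/E = 84 × 2875 / (95×10³) = 2.542 mm.
The gap must absorb the remainder: g_min = 3.817 − 2.542 = 1.275 mm.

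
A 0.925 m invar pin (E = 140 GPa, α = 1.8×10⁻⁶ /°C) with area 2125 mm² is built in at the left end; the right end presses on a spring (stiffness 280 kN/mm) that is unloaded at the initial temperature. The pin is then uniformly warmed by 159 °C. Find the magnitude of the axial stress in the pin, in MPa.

σ ≈ 18.6 MPa (compressive)

The unrestrained thermal change is αΔT L = 1.8×10⁻⁶ × 159 × 925 = 0.2647 mm.
With a force P in the spring, the elastic change of the pin is PL/(AE) and that of the spring is P/k; compatibility requires their sum to equal δ_free.
So P = δ_free / [L/(AE) + 1/k] = 0.2647 / [ 925/(2125×140×10³) + 1/(280×10³) ].
P = 0.2647 / 6.681×10⁻⁶ = 39630 N.
σ = P/A = 39630/2125 = 18.65 MPa.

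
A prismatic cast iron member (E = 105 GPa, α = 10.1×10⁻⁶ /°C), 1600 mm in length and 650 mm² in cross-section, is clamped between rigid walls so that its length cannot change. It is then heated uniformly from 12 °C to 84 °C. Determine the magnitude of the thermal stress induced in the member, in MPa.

σ ≈ 76.4 MPa (compressive)

The supports are rigid, so the total axial strain is zero. The restrained thermal strain is ε = αΔT = 10.1×10⁻⁶ × 72 = 727.2×10⁻⁶.
The stress required to suppress this strain is σ = Eε = 105×10³ × 727.2×10⁻⁶ = 76.36 MPa, compressive since the member is trying to expand.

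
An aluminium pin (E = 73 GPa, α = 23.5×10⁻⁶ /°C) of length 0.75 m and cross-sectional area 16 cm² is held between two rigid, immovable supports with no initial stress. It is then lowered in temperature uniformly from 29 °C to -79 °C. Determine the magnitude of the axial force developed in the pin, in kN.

P ≈ 296 kN (tensile)

Full restraint means ε = 0, so the stress is σ = EαΔT = 73×10³ × 23.5×10⁻⁶ × 108 = 185.3 MPa.
P = AEαΔT = 1600 × 73×10³ × 23.5×10⁻⁶ × 108 = 296.4 kN (tensile).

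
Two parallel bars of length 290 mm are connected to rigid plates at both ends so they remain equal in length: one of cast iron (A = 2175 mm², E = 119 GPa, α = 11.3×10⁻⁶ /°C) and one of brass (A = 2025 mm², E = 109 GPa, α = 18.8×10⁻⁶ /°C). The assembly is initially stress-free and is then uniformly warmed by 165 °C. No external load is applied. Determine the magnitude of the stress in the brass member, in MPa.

Both members must finish at the same length. With the larger α, the brass tends to over-expand; the plates restrain it, putting the brass in compression and the cast iron in tension. With no external load the two internal forces are equal and opposite, magnitude P.
Setting the final lengths equal and cancelling L: (α₁ − α₂)ΔT = P/(A₁E₁) + P/(A₂E₂).
|α₁ − α₂|·ΔT = 7.5×10⁻⁶ × 165 = 0.001237.
1/(A₁E₁) + 1/(A₂E₂) = 1/(2175×119×10³) + 1/(2025×109×10³) = 8.394×10⁻⁹ N⁻¹.
So P = 0.001237 / 8.394×10⁻⁹ = 147.4 kN.
σ_{brass} = P/A₂ = 147400/2025 = 72.8 MPa, compressive.

σ ≈ 72.8 MPa (compressive)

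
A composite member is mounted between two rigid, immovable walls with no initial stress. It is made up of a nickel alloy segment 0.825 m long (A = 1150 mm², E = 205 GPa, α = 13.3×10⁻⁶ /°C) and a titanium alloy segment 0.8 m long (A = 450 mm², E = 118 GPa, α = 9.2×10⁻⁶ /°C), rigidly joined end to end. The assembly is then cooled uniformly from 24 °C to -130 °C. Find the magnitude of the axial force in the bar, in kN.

With the walls removed the bar would change length by δ_free = Σ αᵢΔT Lᵢ = 13.3×10⁻⁶×154×825 + 9.2×10⁻⁶×154×800 = 2.823 mm.
The walls prevent any net length change, so an axial force P (same in every segment) develops. Compatibility: P · Σ Lᵢ/(AᵢEᵢ) = δ_free.
The series flexibility is Σ Lᵢ/(AᵢEᵢ) = 825/(1150×205×10³) + 800/(450×118×10³) = 1.857×10⁻⁵ mm/N.
Hence P = δ_free / Σ(L/AE) = 2.823/1.857×10⁻⁵ = 152.1 kN (tensile).

P ≈ 152 kN (tensile)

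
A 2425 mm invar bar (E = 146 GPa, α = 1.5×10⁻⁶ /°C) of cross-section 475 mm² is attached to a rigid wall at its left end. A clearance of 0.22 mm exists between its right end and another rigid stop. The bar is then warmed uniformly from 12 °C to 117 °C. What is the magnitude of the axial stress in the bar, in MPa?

σ ≈ 9.75 MPa (compressive)

Free thermal elongation = αΔT L = 1.5×10⁻⁶ × 105 × 2425 = 0.3819 mm.
This exceeds the 0.22 mm gap, so the wall pushes back. The portion of expansion that must be recovered elastically is δ_free − gap = 0.3819 − 0.22 = 0.1619 mm.
Compatibility: PL/(AE) = 0.1619 mm, so σ = P/A = E × (0.1619/2425) = 9.75 MPa.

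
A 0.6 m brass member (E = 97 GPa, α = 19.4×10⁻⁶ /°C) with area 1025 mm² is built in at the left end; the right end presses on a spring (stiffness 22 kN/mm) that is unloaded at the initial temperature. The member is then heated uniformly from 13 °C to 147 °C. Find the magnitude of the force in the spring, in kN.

P ≈ 30.3 kN

The unrestrained thermal change is αΔT L = 19.4×10⁻⁶ × 134 × 600 = 1.56 mm.
With a force P in the spring, the elastic change of the member is PL/(AE) and that of the spring is P/k; compatibility requires their sum to equal δ_free.
So P = δ_free / [L/(AE) + 1/k] = 1.56 / [ 600/(1025×97×10³) + 1/(22×10³) ].
P = 1.56 / 5.149×10⁻⁵ = 30290 N.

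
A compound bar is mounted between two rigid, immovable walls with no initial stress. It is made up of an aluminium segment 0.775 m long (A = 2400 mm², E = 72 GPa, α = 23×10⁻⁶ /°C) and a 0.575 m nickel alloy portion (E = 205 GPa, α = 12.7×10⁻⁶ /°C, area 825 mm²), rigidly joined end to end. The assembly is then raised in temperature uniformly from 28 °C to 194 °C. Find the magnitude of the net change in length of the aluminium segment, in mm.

|ΔL| ≈ 0.586 mm

If the supports were absent, the total length change would be Σ αᵢΔT Lᵢ = 23×10⁻⁶×166×775 + 12.7×10⁻⁶×166×575 = 4.171 mm.
Since the ends are fixed, an axial force P builds up, equal in every segment, with P · Σ Lᵢ/(AᵢEᵢ) = δ_free.
The series flexibility is Σ Lᵢ/(AᵢEᵢ) = 775/(2400×72×10³) + 575/(825×205×10³) = 7.885×10⁻⁶ mm/N.
So P = 4.171 / 7.885×10⁻⁶ = 529 kN, compressive.
For the aluminium segment, free thermal change = 23×10⁻⁶×166×775 = 2.959 mm and elastic change from P = 529000×775/(2400×72×10³) = 2.373 mm; these oppose, so the net change is 0.586 mm (segment lengthens).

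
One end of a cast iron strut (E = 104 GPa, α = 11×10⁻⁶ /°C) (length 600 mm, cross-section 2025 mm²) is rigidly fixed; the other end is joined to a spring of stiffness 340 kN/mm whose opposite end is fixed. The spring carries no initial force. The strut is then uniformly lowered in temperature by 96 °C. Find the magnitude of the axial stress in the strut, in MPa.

σ ≈ 54 MPa (tensile)

Free thermal contraction: δ_free = αΔT L = 11×10⁻⁶ × 96 × 600 = 0.6336 mm.
With a force P in the spring, the elastic change of the strut is PL/(AE) and that of the spring is P/k; compatibility requires their sum to equal δ_free.
So P = δ_free / [L/(AE) + 1/k] = 0.6336 / [ 600/(2025×104×10³) + 1/(340×10³) ].
P = 0.6336 / 5.79×10⁻⁶ = 109400 N.
σ = P/A = 109400/2025 = 54.04 MPa.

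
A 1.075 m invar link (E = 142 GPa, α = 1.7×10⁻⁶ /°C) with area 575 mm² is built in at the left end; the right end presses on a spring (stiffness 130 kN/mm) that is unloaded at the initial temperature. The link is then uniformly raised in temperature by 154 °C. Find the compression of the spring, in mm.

If the spring were absent the link would lengthen by αΔT L = 1.7×10⁻⁶ × 154 × 1075 = 0.2814 mm.
With a force P in the spring, the elastic change of the link is PL/(AE) and that of the spring is P/k; compatibility requires their sum to equal δ_free.
So P = δ_free / [L/(AE) + 1/k] = 0.2814 / [ 1075/(575×142×10³) + 1/(130×10³) ].
P = 0.2814 / 2.086×10⁻⁵ = 13490 N.
Spring compression = P/k = 13490/(130×10³) = 0.1038 mm.

δ ≈ 0.104 mm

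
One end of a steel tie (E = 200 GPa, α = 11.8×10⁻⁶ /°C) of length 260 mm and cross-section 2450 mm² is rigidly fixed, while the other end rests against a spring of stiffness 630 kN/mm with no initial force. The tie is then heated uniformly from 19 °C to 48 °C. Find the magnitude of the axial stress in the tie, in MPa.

σ ≈ 17.1 MPa (compressive)

The unrestrained thermal change is αΔT L = 11.8×10⁻⁶ × 29 × 260 = 0.08897 mm.
Let P be the compressive force at the spring. The tie shortens elastically by PL/(AE) and the spring compresses by P/k; together these equal δ_free.
P [ L/(AE) + 1/k ] = δ_free → P [ 260/(2450×200×10³) + 1/(630×10³) ] = 0.08897.
P = 0.08897 / 2.118×10⁻⁶ = 42010 N.
σ = P/A = 42010/2450 = 17.15 MPa.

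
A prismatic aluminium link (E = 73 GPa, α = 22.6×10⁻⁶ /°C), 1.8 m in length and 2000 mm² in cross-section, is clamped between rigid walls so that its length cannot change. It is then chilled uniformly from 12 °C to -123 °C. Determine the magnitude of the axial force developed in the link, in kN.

Full restraint means ε = 0, so the stress is σ = EαΔT = 73×10³ × 22.6×10⁻⁶ × 135 = 222.7 MPa.
Axial force P = σA = 222.7 × 2000 = 445400 N = 445.4 kN, tensile.

P ≈ 445 kN (tensile)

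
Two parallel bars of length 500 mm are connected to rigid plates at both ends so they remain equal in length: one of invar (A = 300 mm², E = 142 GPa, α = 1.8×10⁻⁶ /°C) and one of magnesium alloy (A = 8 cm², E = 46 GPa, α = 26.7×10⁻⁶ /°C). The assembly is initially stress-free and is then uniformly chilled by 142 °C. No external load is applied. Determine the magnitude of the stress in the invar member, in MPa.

The magnesium alloy has the larger α, so on cooling it would change length more than the invar if both were free. The rigid plates force a common final length, so the magnesium alloy is put into tension and the invar into compression, with equal and opposite forces P (no external load).
Compatibility of the two members (thermal + elastic change equal): (α₁ − α₂)ΔT = P·[1/(A₁E₁) + 1/(A₂E₂)].
|α₁ − α₂|·ΔT = 24.9×10⁻⁶ × 142 = 0.003536.
1/(A₁E₁) + 1/(A₂E₂) = 1/(300×142×10³) + 1/(800×46×10³) = 5.065×10⁻⁸ N⁻¹.
So P = 0.003536 / 5.065×10⁻⁸ = 69.81 kN.
σ_{invar} = P/A₁ = 69810/300 = 232.7 MPa, compressive.

σ ≈ 233 MPa (compressive)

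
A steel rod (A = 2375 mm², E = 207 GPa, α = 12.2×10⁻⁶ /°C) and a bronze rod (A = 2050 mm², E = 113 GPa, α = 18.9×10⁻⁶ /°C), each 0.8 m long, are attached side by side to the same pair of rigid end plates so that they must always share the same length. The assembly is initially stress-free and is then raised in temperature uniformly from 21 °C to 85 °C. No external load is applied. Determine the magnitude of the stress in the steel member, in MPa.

The bronze has the larger α, so on heating it would change length more than the steel if both were free. The rigid plates force a common final length, so the bronze is put into compression and the steel into tension, with equal and opposite forces P (no external load).
Compatibility of the two members (thermal + elastic change equal): (α₁ − α₂)ΔT = P·[1/(A₁E₁) + 1/(A₂E₂)].
|α₁ − α₂|·ΔT = 6.7×10⁻⁶ × 64 = 0.0004288.
1/(A₁E₁) + 1/(A₂E₂) = 1/(2375×207×10³) + 1/(2050×113×10³) = 6.351×10⁻⁹ N⁻¹.
So P = 0.0004288 / 6.351×10⁻⁹ = 67.52 kN.
σ_{steel} = P/A₁ = 67520/2375 = 28.43 MPa, tensile.

σ ≈ 28.4 MPa (tensile)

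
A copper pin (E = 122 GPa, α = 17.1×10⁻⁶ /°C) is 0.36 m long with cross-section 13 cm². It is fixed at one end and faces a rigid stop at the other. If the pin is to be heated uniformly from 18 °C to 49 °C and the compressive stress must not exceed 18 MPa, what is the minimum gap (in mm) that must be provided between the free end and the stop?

g ≈ 0.138 mm

Free expansion if unrestrained: δ_free = αΔT L = 17.1×10⁻⁶ × 31 × 360 = 0.1908 mm.
A stress of 18 MPa corresponds to the wall pushing the pin back by σL/E = 18×360/(122×10³) = 0.05311 mm.
The gap must absorb the remainder: g_min = 0.1908 − 0.05311 = 0.1377 mm.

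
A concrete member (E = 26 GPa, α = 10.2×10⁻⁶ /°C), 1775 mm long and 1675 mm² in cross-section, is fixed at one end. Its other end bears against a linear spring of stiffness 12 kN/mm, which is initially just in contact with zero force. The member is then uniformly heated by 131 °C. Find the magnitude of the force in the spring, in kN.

P ≈ 19.1 kN

The unrestrained thermal change is αΔT L = 10.2×10⁻⁶ × 131 × 1775 = 2.372 mm.
Let P be the compressive force at the spring. The member shortens elastically by PL/(AE) and the spring compresses by P/k; together these equal δ_free.
So P = δ_free / [L/(AE) + 1/k] = 2.372 / [ 1775/(1675×26×10³) + 1/(12×10³) ].
P = 2.372 / 0.0001241 = 19110 N.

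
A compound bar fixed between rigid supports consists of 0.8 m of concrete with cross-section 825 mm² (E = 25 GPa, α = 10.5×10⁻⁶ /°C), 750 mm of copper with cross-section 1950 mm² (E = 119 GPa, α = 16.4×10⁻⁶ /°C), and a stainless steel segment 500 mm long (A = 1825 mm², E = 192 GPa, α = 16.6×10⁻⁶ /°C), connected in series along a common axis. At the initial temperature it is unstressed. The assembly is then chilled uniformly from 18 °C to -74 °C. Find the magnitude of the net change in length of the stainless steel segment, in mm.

If the supports were absent, the total length change would be Σ αᵢΔT Lᵢ = 10.5×10⁻⁶×92×800 + 16.4×10⁻⁶×92×750 + 16.6×10⁻⁶×92×500 = 2.668 mm.
The walls prevent any net length change, so an axial force P (same in every segment) develops. Compatibility: P · Σ Lᵢ/(AᵢEᵢ) = δ_free.
The series flexibility is Σ Lᵢ/(AᵢEᵢ) = 800/(825×25×10³) + 750/(1950×119×10³) + 500/(1825×192×10³) = 4.345×10⁻⁵ mm/N.
So P = 2.668 / 4.345×10⁻⁵ = 61.41 kN, tensile.
For the stainless steel segment, free thermal change = 16.6×10⁻⁶×92×500 = 0.7636 mm and elastic change from P = 61410×500/(1825×192×10³) = 0.08763 mm; these oppose, so the net change is 0.676 mm (segment shortens).

|ΔL| ≈ 0.676 mm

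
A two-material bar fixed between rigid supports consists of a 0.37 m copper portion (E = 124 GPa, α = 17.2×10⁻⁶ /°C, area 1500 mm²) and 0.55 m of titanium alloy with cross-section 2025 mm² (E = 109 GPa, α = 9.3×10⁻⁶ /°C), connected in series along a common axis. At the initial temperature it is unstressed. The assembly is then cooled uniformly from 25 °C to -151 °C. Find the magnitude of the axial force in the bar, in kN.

Free thermal contraction of the whole bar: Σ αᵢΔT Lᵢ = 17.2×10⁻⁶×176×370 + 9.3×10⁻⁶×176×550 = 2.02 mm.
Since the ends are fixed, an axial force P builds up, equal in every segment, with P · Σ Lᵢ/(AᵢEᵢ) = δ_free.
The series flexibility is Σ Lᵢ/(AᵢEᵢ) = 370/(1500×124×10³) + 550/(2025×109×10³) = 4.481×10⁻⁶ mm/N.
So P = 2.02 / 4.481×10⁻⁶ = 450.9 kN, tensile.

P ≈ 451 kN (tensile)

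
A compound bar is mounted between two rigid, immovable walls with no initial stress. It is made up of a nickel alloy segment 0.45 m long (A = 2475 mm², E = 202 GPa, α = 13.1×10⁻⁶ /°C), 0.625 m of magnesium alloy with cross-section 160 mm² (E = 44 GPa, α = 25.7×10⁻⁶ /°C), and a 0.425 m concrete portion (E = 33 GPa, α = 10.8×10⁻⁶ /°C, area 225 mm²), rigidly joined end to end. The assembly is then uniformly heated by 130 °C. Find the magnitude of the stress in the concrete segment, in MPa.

Free thermal expansion of the whole bar: Σ αᵢΔT Lᵢ = 13.1×10⁻⁶×130×450 + 25.7×10⁻⁶×130×625 + 10.8×10⁻⁶×130×425 = 3.451 mm.
The walls prevent any net length change, so an axial force P (same in every segment) develops. Compatibility: P · Σ Lᵢ/(AᵢEᵢ) = δ_free.
The series flexibility is Σ Lᵢ/(AᵢEᵢ) = 450/(2475×202×10³) + 625/(160×44×10³) + 425/(225×33×10³) = 0.0001469 mm/N.
P = 3.451 / 0.0001469 = 23490 N = 23.49 kN, compressive.
σ_{concrete} = P / A = 23490 / 225 = 104.4 MPa.

σ ≈ 104 MPa (compressive)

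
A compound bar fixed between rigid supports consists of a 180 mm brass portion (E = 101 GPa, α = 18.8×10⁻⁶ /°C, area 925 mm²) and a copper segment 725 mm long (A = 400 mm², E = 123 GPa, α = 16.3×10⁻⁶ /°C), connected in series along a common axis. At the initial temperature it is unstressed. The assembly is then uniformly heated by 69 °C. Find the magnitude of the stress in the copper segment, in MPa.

σ ≈ 157 MPa (compressive)

Free thermal expansion of the whole bar: Σ αᵢΔT Lᵢ = 18.8×10⁻⁶×69×180 + 16.3×10⁻⁶×69×725 = 1.049 mm.
Since the ends are fixed, an axial force P builds up, equal in every segment, with P · Σ Lᵢ/(AᵢEᵢ) = δ_free.
Σ Lᵢ/(AᵢEᵢ) = 180/(925×101×10³) + 725/(400×123×10³) = 1.666×10⁻⁵ mm/N.
Hence P = δ_free / Σ(L/AE) = 1.049/1.666×10⁻⁵ = 62.95 kN (compressive).
σ_{copper} = P / A = 62950 / 400 = 157.4 MPa.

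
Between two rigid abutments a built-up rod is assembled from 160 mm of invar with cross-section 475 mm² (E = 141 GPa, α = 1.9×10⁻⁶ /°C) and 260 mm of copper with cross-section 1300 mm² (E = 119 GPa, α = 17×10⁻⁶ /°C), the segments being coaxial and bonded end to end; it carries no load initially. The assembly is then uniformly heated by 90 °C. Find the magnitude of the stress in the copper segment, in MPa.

Free thermal expansion of the whole bar: Σ αᵢΔT Lᵢ = 1.9×10⁻⁶×90×160 + 17×10⁻⁶×90×260 = 0.4252 mm.
The rigid supports impose zero overall length change; the single axial force P common to all segments must satisfy P Σ Lᵢ/(AᵢEᵢ) = δ_free.
The series flexibility is Σ Lᵢ/(AᵢEᵢ) = 160/(475×141×10³) + 260/(1300×119×10³) = 4.07×10⁻⁶ mm/N.
So P = 0.4252 / 4.07×10⁻⁶ = 104.5 kN, compressive.
σ_{copper} = P / A = 104500 / 1300 = 80.36 MPa.

σ ≈ 80.4 MPa (compressive)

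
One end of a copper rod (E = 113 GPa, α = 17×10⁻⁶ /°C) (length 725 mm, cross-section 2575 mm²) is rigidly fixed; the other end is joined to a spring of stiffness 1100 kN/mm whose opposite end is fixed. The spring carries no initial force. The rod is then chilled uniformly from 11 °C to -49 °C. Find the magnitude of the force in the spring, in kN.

If the spring were absent the rod would shorten by αΔT L = 17×10⁻⁶ × 60 × 725 = 0.7395 mm.
With a force P in the spring, the elastic change of the rod is PL/(AE) and that of the spring is P/k; compatibility requires their sum to equal δ_free.
P [ L/(AE) + 1/k ] = δ_free → P [ 725/(2575×113×10³) + 1/(1100×10³) ] = 0.7395.
P = 0.7395 / 3.401×10⁻⁶ = 217500 N.

P ≈ 217 kN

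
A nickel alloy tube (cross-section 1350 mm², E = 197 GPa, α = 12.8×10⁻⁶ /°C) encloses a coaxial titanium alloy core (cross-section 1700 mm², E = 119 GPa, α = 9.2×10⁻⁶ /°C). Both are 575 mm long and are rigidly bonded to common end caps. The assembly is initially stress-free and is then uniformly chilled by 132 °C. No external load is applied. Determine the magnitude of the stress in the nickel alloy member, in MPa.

The nickel alloy has the larger α, so on cooling it would change length more than the titanium alloy if both were free. The rigid plates force a common final length, so the nickel alloy is put into tension and the titanium alloy into compression, with equal and opposite forces P (no external load).
Setting the final lengths equal and cancelling L: (α₁ − α₂)ΔT = P/(A₁E₁) + P/(A₂E₂).
|α₁ − α₂|·ΔT = 3.6×10⁻⁶ × 132 = 0.0004752.
1/(A₁E₁) + 1/(A₂E₂) = 1/(1350×197×10³) + 1/(1700×119×10³) = 8.703×10⁻⁹ N⁻¹.
P = 0.0004752 / 8.703×10⁻⁹ = 54600 N = 54.6 kN.
σ_{nickel alloy} = P/A₁ = 54600/1350 = 40.44 MPa, tensile.

σ ≈ 40.4 MPa (tensile)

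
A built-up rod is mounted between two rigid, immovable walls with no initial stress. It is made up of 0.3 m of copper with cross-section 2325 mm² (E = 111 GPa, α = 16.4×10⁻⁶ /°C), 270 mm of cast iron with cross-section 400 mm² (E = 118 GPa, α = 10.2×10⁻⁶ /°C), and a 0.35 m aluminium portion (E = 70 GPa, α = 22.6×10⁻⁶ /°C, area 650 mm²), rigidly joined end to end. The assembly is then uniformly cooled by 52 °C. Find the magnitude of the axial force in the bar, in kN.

P ≈ 55.6 kN (tensile)

Free thermal contraction of the whole bar: Σ αᵢΔT Lᵢ = 16.4×10⁻⁶×52×300 + 10.2×10⁻⁶×52×270 + 22.6×10⁻⁶×52×350 = 0.8104 mm.
The rigid supports impose zero overall length change; the single axial force P common to all segments must satisfy P Σ Lᵢ/(AᵢEᵢ) = δ_free.
The series flexibility is Σ Lᵢ/(AᵢEᵢ) = 300/(2325×111×10³) + 270/(400×118×10³) + 350/(650×70×10³) = 1.458×10⁻⁵ mm/N.
Hence P = δ_free / Σ(L/AE) = 0.8104/1.458×10⁻⁵ = 55.6 kN (tensile).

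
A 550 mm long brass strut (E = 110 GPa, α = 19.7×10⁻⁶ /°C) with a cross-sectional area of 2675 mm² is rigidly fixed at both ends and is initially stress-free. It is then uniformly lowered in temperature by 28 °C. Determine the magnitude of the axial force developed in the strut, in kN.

P ≈ 162 kN (tensile)

With zero net strain, σ = E·αΔT = 110 GPa × 19.7×10⁻⁶ × 28 = 60.68 MPa.
Then P = σA = 60.68 × 2675 mm² = 162.3 kN, tensile.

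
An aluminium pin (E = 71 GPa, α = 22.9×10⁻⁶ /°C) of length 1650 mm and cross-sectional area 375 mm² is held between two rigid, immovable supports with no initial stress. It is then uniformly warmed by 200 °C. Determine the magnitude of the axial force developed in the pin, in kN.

P ≈ 122 kN (compressive)

The ends cannot move, so σ = EαΔT = 71×10³ × 22.9×10⁻⁶ × 200 = 325.2 MPa.
Axial force P = σA = 325.2 × 375 = 121900 N = 121.9 kN, compressive.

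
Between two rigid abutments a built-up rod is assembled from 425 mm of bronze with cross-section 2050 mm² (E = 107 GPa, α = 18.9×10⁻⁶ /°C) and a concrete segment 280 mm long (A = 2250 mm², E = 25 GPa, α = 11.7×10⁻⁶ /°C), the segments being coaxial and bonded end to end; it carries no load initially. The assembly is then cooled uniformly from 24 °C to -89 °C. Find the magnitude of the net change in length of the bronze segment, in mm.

|ΔL| ≈ 0.55 mm

With the walls removed the bar would change length by δ_free = Σ αᵢΔT Lᵢ = 18.9×10⁻⁶×113×425 + 11.7×10⁻⁶×113×280 = 1.278 mm.
Since the ends are fixed, an axial force P builds up, equal in every segment, with P · Σ Lᵢ/(AᵢEᵢ) = δ_free.
Σ Lᵢ/(AᵢEᵢ) = 425/(2050×107×10³) + 280/(2250×25×10³) = 6.915×10⁻⁶ mm/N.
P = 1.278 / 6.915×10⁻⁶ = 184800 N = 184.8 kN, tensile.
For the bronze segment, free thermal change = 18.9×10⁻⁶×113×425 = 0.9077 mm and elastic change from P = 184800×425/(2050×107×10³) = 0.358 mm; these oppose, so the net change is 0.55 mm (segment shortens).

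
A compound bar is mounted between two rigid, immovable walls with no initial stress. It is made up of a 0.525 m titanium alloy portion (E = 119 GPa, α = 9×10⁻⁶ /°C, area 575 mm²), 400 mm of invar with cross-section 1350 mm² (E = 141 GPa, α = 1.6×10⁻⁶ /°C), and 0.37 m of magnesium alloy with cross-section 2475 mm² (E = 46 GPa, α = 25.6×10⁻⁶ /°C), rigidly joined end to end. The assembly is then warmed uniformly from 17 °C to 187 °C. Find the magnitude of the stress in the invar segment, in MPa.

σ ≈ 143 MPa (compressive)

With the walls removed the bar would change length by δ_free = Σ αᵢΔT Lᵢ = 9×10⁻⁶×170×525 + 1.6×10⁻⁶×170×400 + 25.6×10⁻⁶×170×370 = 2.522 mm.
Since the ends are fixed, an axial force P builds up, equal in every segment, with P · Σ Lᵢ/(AᵢEᵢ) = δ_free.
Σ Lᵢ/(AᵢEᵢ) = 525/(575×119×10³) + 400/(1350×141×10³) + 370/(2475×46×10³) = 1.302×10⁻⁵ mm/N.
Hence P = δ_free / Σ(L/AE) = 2.522/1.302×10⁻⁵ = 193.7 kN (compressive).
σ_{invar} = P / A = 193700 / 1350 = 143.5 MPa.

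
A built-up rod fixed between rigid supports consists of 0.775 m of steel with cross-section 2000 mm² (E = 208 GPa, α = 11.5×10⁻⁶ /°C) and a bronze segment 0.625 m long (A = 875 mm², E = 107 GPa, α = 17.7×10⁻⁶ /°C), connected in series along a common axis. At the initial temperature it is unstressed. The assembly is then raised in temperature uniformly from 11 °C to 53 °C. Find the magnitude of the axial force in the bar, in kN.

Free thermal expansion of the whole bar: Σ αᵢΔT Lᵢ = 11.5×10⁻⁶×42×775 + 17.7×10⁻⁶×42×625 = 0.8389 mm.
Since the ends are fixed, an axial force P builds up, equal in every segment, with P · Σ Lᵢ/(AᵢEᵢ) = δ_free.
The series flexibility is Σ Lᵢ/(AᵢEᵢ) = 775/(2000×208×10³) + 625/(875×107×10³) = 8.539×10⁻⁶ mm/N.
Hence P = δ_free / Σ(L/AE) = 0.8389/8.539×10⁻⁶ = 98.25 kN (compressive).

P ≈ 98.3 kN (compressive)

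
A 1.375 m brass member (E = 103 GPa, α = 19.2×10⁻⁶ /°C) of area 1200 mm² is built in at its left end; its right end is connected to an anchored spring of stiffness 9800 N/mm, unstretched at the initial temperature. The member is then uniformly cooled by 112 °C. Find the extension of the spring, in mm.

Free thermal contraction: δ_free = αΔT L = 19.2×10⁻⁶ × 112 × 1375 = 2.957 mm.
With a force P in the spring, the elastic change of the member is PL/(AE) and that of the spring is P/k; compatibility requires their sum to equal δ_free.
So P = δ_free / [L/(AE) + 1/k] = 2.957 / [ 1375/(1200×103×10³) + 1/(9800) ].
P = 2.957 / 0.0001132 = 26130 N.
Spring extension = P/k = 26130/(9800) = 2.666 mm.

δ ≈ 2.67 mm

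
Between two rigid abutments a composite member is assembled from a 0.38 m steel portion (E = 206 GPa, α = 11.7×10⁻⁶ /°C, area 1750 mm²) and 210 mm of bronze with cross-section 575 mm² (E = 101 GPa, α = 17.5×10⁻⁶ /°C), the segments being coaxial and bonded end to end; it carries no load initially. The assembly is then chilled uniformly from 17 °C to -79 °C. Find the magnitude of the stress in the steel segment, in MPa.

Free thermal contraction of the whole bar: Σ αᵢΔT Lᵢ = 11.7×10⁻⁶×96×380 + 17.5×10⁻⁶×96×210 = 0.7796 mm.
Since the ends are fixed, an axial force P builds up, equal in every segment, with P · Σ Lᵢ/(AᵢEᵢ) = δ_free.
The series flexibility is Σ Lᵢ/(AᵢEᵢ) = 380/(1750×206×10³) + 210/(575×101×10³) = 4.67×10⁻⁶ mm/N.
So P = 0.7796 / 4.67×10⁻⁶ = 166.9 kN, tensile.
σ_{steel} = P / A = 166900 / 1750 = 95.39 MPa.

σ ≈ 95.4 MPa (tensile)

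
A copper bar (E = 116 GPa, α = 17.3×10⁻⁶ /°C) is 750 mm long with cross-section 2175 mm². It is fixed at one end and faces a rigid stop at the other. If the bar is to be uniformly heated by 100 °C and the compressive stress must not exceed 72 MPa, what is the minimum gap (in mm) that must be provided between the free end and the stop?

g ≈ 0.832 mm

Free expansion if unrestrained: δ_free = αΔT L = 17.3×10⁻⁶ × 100 × 750 = 1.298 mm.
At the allowable stress the elastic shortening the wall may impose is σL/E = 72 × 750 / (116×10³) = 0.4655 mm.
So the gap has to take up the difference, g_min = δ_free − σL/E = 1.298 − 0.4655 = 0.832 mm.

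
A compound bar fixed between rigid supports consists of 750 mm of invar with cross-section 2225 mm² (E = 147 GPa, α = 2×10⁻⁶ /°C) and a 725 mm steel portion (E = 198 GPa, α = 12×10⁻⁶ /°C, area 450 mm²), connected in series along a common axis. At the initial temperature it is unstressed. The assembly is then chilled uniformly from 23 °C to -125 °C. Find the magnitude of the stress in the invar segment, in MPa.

If the supports were absent, the total length change would be Σ αᵢΔT Lᵢ = 2×10⁻⁶×148×750 + 12×10⁻⁶×148×725 = 1.51 mm.
The walls prevent any net length change, so an axial force P (same in every segment) develops. Compatibility: P · Σ Lᵢ/(AᵢEᵢ) = δ_free.
Σ Lᵢ/(AᵢEᵢ) = 750/(2225×147×10³) + 725/(450×198×10³) = 1.043×10⁻⁵ mm/N.
Hence P = δ_free / Σ(L/AE) = 1.51/1.043×10⁻⁵ = 144.7 kN (tensile).
σ_{invar} = P / A = 144700 / 2225 = 65.05 MPa.

σ ≈ 65.1 MPa (tensile)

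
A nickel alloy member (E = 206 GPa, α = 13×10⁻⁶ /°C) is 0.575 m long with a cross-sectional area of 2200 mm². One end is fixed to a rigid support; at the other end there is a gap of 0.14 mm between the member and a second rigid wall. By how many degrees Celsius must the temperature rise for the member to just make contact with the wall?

ΔT ≈ 18.7 °C

Contact occurs when the free expansion equals the gap: αΔT L = 0.14 mm.
So ΔT = g/(αL) = 0.14/(13×10⁻⁶ × 575) = 18.73 °C.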